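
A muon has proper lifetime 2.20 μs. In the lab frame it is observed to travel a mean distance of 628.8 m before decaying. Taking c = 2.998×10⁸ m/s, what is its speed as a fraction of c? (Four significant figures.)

0.6900c

Lab distance = (lab lifetime)·v = γτ·βc, so βγ = d/(cτ) = 628.8/(2.998×10⁸ × 2.200×10^-6) = 0.95336.
With βγ = 0.95336: γ² = 1 + (βγ)² = 1.908895, and β = (βγ)/γ = 0.95336/1.38163 = 0.6900.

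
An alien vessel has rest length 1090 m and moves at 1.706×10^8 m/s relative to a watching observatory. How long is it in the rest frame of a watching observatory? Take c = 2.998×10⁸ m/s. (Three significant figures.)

β = v/c = (1.706×10^8 m/s)/(2.998×10⁸ m/s) = 0.569046.
With β = 0.569046, γ = 1/√(1 − 0.569046²) = 1/√0.6761866 = 1.2161.
Length contraction: L = L₀/γ = 1090/1.2161 = 896 m.

896 m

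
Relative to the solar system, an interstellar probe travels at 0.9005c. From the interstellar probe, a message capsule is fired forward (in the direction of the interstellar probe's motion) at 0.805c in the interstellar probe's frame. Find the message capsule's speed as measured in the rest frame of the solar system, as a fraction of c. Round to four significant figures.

In units of c, u = (u' + v)/(1 + u'v) with u' = 0.805 and v = 0.9005.
Numerator: 0.805 + 0.9005 = 1.7055. Denominator: 1 + (0.805)(0.9005) = 1.7249025.
u = 1.7055/1.7249025 = 0.98875, so the speed is 0.9888c.

0.9888c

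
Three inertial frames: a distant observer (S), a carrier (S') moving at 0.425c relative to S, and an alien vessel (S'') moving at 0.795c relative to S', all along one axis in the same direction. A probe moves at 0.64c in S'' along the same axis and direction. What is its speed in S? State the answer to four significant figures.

First combine the probe and alien vessel (S''→S'): u₁ = (0.64 + 0.795)/(1 + 0.64×0.795) = 1.435/1.5088 = 0.95109.
Then combine with the carrier (S'→S): u = (0.95109 + 0.425)/(1 + 0.95109×0.425) = 1.37609/1.40421325 = 0.97997.

0.9800c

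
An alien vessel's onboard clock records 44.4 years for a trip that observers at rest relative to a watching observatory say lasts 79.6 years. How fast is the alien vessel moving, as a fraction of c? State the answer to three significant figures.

0.830c

γ = Δt/Δτ = 79.6/44.4 = 1.7928.
β = √(1 − 1/γ²) = √(1 − 0.311126) = √0.688874 = 0.830.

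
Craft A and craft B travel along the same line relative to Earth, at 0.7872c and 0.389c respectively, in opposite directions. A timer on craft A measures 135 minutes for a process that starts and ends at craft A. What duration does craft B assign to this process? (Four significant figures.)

310.4 minutes

Transform craft A's velocity into craft B's frame: (0.7872 + 0.389)/(1 + 0.7872·0.389) = 1.1762/1.3062208, so the relative speed is 0.90046c.
At |u| = 0.90046c, γ = (1 − 0.810828)^(−1/2) = 2.2992.
Craft A's interval is proper; time dilation gives Δt_B = γΔτ = 2.2992 × 135 minutes = 310.4 minutes.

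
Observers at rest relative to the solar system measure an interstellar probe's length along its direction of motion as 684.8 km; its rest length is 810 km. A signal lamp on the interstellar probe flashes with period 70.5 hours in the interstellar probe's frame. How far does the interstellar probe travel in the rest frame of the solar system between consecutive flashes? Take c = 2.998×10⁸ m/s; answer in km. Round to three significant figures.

γ = L₀/L = 810/684.8 = 1.18283.
β = √(1 − 1/γ²) = 0.53409. Lab-frame period = γτ = 1.18283×70.5 hours = 83.39 hours. Distance = βc × γτ = 0.53409 × 2.998×10⁸ m/s × 300204 s = 4.8069×10^13 m = 4.81×10^10 km.

4.81×10^10 km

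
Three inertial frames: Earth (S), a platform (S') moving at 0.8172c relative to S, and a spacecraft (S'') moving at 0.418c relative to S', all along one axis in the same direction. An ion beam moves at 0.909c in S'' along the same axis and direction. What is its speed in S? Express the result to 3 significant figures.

0.996c

Compose velocities in two stages. Stage 1 (into S'): u₁ = (0.909+0.418)/(1+0.909×0.418) = 0.96162.
Stage 2 (into S): u = (0.96162+0.8172)/(1+0.96162×0.8172) = 0.99607, so the speed is 0.996c.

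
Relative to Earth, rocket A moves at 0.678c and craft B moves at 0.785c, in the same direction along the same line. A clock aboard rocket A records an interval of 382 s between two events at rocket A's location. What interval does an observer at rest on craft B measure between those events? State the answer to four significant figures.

392.4 s

Transform rocket A's velocity into craft B's frame: (0.678 − 0.785)/(1 − 0.678·0.785) = −0.107/0.46777, so the relative speed is 0.22874c.
At |u| = 0.22874c, γ = (1 − 0.052322)^(−1/2) = 1.0272.
Rocket A's interval is proper; time dilation gives Δt_B = γΔτ = 1.0272 × 382 s = 392.4 s.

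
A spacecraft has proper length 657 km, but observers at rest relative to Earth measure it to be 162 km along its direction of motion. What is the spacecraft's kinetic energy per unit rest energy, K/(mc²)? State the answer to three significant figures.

3.06

Length contraction gives γ = L₀/L = 657/162 = 4.05556.
K/(mc²) = γ − 1 = 4.05556 − 1 = 3.06.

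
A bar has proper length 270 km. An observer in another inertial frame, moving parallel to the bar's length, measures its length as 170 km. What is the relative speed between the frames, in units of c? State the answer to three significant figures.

Length contraction gives γ = L₀/L = 270/170 = 1.5882.
β = √(1 − 1/γ²) = √0.603549 = 0.777.

0.777c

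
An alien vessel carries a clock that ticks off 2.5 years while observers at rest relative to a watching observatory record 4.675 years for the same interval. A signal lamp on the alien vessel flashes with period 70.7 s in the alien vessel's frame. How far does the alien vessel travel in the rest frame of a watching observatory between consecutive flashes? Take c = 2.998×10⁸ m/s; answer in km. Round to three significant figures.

γ = Δt/Δτ = 4.675/2.5 = 1.87.
β = √(1 − 1/γ²) = 0.845. Lab-frame period = γτ = 1.87×70.7 s = 132.21 s. Distance = βc × γτ = 0.845 × 2.998×10⁸ m/s × 132.21 s = 3.3493×10^10 m = 3.35×10^7 km.

3.35×10^7 km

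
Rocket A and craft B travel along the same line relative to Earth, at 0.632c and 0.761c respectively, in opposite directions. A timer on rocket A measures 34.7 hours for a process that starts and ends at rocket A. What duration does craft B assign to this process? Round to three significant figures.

102 hours

Speed of rocket A in craft B's frame: u = (v_A + v_B)/(1 + v_A v_B/c²) = (0.632 + 0.761)/(1 + 0.632×0.761) = 1.393/1.480952 = 0.94061; |u| = 0.94061c.
γ for this relative speed: γ = 1/√(1 − 0.884747) = 2.9456.
Rocket A's interval is proper; time dilation gives Δt_B = γΔτ = 2.9456 × 34.7 hours = 102 hours.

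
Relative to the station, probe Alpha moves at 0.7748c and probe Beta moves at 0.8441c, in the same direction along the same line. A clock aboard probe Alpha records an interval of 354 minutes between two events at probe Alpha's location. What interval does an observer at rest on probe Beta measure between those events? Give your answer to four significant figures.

The velocity of probe Alpha relative to probe Beta is (0.7748 − 0.8441)c / (1 − 0.7748×0.8441) = −0.20029c; relative speed 0.20029c.
At |u| = 0.20029c, γ = (1 − 0.0401161)^(−1/2) = 1.0207.
Probe Alpha's interval is proper; time dilation gives Δt_B = γΔτ = 1.0207 × 354 minutes = 361.3 minutes.

361.3 minutes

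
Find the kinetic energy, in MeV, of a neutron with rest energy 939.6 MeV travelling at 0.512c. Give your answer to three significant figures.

154 MeV

γ = 1/√(1 − β²) = 1/√(1 − 0.262144) = 1/√0.737856 = 1/0.858985 = 1.16416.
Kinetic energy: K = (γ − 1)mc² = (1.16416 − 1) × 939.6 MeV = 0.16416 × 939.6 = 154 MeV.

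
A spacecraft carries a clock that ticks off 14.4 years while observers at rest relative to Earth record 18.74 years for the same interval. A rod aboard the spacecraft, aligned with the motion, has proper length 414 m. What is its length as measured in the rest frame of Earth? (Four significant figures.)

The time-dilation ratio gives γ = 18.74/14.4 = 1.30139.
L = L₀/γ = 414/1.30139 = 318.1 m.

318.1 m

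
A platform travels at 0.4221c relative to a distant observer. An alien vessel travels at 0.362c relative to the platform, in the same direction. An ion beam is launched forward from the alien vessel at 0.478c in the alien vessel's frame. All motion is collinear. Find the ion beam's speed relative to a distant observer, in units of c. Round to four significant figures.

0.8740c

Apply u = (u'+v)/(1+u'v) twice. Ion beam in the platform frame: (0.478+0.362)/(1+0.478·0.362) = 0.84/1.173036 = 0.71609c.
That velocity, transformed to the rest frame of a distant observer: (0.71609+0.4221)/(1+0.71609·0.4221) = 1.13819/1.302261589 = 0.87401c.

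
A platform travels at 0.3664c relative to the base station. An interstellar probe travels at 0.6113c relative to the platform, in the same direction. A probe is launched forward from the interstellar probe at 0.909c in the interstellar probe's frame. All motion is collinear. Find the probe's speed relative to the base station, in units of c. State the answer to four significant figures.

0.9894c

First combine the probe and interstellar probe (S''→S'): u₁ = (0.909 + 0.6113)/(1 + 0.909×0.6113) = 1.5203/1.5556717 = 0.97726.
Then combine with the platform (S'→S): u = (0.97726 + 0.3664)/(1 + 0.97726×0.3664) = 1.34366/1.358068064 = 0.98939.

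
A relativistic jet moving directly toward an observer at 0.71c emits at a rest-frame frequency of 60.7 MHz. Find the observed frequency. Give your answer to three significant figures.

Relativistic Doppler (source moving toward): f_obs = f_src · √((1+β)/(1−β)).
With β = 0.71: factor = √(1.71/0.29) = 2.4283.
f_obs = 60.7 × 2.4283 = 147 MHz.

147 MHz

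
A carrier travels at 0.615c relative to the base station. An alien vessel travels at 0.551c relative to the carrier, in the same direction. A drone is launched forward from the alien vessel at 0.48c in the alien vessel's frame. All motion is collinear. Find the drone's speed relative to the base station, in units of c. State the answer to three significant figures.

0.953c

First combine the drone and alien vessel (S''→S'): u₁ = (0.48 + 0.551)/(1 + 0.48×0.551) = 1.031/1.26448 = 0.81535.
Then combine with the carrier (S'→S): u = (0.81535 + 0.615)/(1 + 0.81535×0.615) = 1.43035/1.50144025 = 0.95265.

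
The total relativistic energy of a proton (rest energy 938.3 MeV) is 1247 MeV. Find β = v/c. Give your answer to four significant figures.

0.6587

Total energy E = γmc² gives γ = 1247/938.3 = 1.329.
Hence β = √(1 − 1/γ²) = √(1 − 0.566174) = √0.433826 = 0.6587.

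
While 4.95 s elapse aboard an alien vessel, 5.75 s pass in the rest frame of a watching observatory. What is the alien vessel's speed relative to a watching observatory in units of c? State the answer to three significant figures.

γ = Δt/Δτ = 5.75/4.95 = 1.1616.
β = √(1 − 1/γ²) = √(1 − 0.741117) = √0.258883 = 0.509.

0.509c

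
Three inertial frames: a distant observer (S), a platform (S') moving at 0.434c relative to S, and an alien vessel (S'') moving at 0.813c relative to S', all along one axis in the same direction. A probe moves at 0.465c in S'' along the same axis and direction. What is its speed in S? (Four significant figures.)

0.9707c

First combine the probe and alien vessel (S''→S'): u₁ = (0.465 + 0.813)/(1 + 0.465×0.813) = 1.278/1.378045 = 0.9274.
Then combine with the platform (S'→S): u = (0.9274 + 0.434)/(1 + 0.9274×0.434) = 1.3614/1.4024916 = 0.9707.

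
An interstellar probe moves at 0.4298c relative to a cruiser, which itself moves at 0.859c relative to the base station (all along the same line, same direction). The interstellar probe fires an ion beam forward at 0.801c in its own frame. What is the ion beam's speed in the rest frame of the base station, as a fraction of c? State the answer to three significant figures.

0.993c

Compose velocities in two stages. Stage 1 (into S'): u₁ = (0.801+0.4298)/(1+0.801×0.4298) = 0.91559.
Stage 2 (into S): u = (0.91559+0.859)/(1+0.91559×0.859) = 0.99334, so the speed is 0.993c.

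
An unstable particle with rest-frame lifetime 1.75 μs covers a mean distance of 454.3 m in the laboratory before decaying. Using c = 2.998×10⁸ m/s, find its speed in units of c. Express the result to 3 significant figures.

0.655c

Let x = d/(cτ) = 454.3 m / (2.998×10⁸ m/s × 1.750×10^-6 s) = 0.86591. Since d = βγcτ, x = βγ = β/√(1−β²).
Solving: β² = x²/(1+x²) = 0.7498/1.7498 = 0.428506, so β = 0.655.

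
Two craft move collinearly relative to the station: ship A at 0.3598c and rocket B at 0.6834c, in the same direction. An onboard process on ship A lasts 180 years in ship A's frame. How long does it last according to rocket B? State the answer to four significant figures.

Transform ship A's velocity into rocket B's frame: (0.3598 − 0.6834)/(1 − 0.3598·0.6834) = −0.3236/0.75411268, so the relative speed is 0.42911c.
At |u| = 0.42911c, γ = (1 − 0.184135)^(−1/2) = 1.1071.
Ship A's interval is proper; time dilation gives Δt_B = γΔτ = 1.1071 × 180 years = 199.3 years.

199.3 years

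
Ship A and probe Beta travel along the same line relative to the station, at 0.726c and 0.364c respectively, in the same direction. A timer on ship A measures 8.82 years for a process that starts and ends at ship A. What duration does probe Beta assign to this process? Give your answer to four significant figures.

Speed of ship A in probe Beta's frame: u = (v_A − v_B)/(1 − v_A v_B/c²) = (0.726 − 0.364)/(1 − 0.726×0.364) = 0.362/0.735736 = 0.49202; |u| = 0.49202c.
γ for this relative speed: γ = 1/√(1 − 0.242084) = 1.1487.
The clock on ship A records proper time, so probe Beta measures Δt = γΔτ = 1.1487 × 8.82 = 10.13 years.

10.13 years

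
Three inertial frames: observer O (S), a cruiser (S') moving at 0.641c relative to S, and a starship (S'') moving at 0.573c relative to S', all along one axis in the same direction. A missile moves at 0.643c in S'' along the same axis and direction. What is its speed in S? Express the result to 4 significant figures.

Apply u = (u'+v)/(1+u'v) twice. Missile in the cruiser frame: (0.643+0.573)/(1+0.643·0.573) = 1.216/1.368439 = 0.8886c.
That velocity, transformed to the rest frame of observer O: (0.8886+0.641)/(1+0.8886·0.641) = 1.5296/1.5695926 = 0.97452c.

0.9745c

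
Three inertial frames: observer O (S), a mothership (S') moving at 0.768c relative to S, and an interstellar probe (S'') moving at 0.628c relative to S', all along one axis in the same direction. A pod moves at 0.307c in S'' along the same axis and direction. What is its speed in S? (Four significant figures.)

First combine the pod and interstellar probe (S''→S'): u₁ = (0.307 + 0.628)/(1 + 0.307×0.628) = 0.935/1.192796 = 0.78387.
Then combine with the mothership (S'→S): u = (0.78387 + 0.768)/(1 + 0.78387×0.768) = 1.55187/1.60201216 = 0.9687.

0.9687c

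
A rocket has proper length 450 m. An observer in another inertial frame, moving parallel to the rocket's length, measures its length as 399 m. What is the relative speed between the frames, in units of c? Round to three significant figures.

Length contraction gives γ = L₀/L = 450/399 = 1.1278.
β = √(1 − 1/γ²) = √0.213795 = 0.462.

0.462c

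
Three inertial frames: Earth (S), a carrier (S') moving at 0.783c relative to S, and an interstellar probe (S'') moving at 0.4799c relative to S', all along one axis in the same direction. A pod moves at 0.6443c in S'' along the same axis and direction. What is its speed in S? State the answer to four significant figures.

0.9817c

Apply u = (u'+v)/(1+u'v) twice. Pod in the carrier frame: (0.6443+0.4799)/(1+0.6443·0.4799) = 1.1242/1.30919957 = 0.85869c.
That velocity, transformed to the rest frame of Earth: (0.85869+0.783)/(1+0.85869·0.783) = 1.64169/1.67235427 = 0.98166c.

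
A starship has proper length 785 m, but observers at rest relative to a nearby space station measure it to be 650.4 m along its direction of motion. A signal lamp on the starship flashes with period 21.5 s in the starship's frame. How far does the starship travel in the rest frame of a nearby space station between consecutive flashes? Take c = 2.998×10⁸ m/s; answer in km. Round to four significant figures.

γ = L₀/L = 785/650.4 = 1.20695.
β = √(1 − 1/γ²) = 0.55994. Lab-frame period = γτ = 1.20695×21.5 s = 25.949 s. Distance = βc × γτ = 0.55994 × 2.998×10⁸ m/s × 25.949 s = 4.3561×10^9 m = 4.356×10^6 km.

4.356×10^6 km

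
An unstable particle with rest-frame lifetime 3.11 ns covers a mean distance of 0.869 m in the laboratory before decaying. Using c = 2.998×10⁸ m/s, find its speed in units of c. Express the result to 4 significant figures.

Let x = d/(cτ) = 0.8690 m / (2.998×10⁸ m/s × 3.110×10^-9 s) = 0.93203. Since d = βγcτ, x = βγ = β/√(1−β²).
Solving: β² = x²/(1+x²) = 0.86868/1.86868 = 0.464863, so β = 0.6818.

0.6818c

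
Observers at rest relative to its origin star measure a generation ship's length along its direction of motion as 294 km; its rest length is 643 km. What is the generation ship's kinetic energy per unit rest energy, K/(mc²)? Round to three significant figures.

1.19

From L = L₀/γ: γ = 643/294 = 2.18707.
Since K = (γ−1)mc², K/(mc²) = 2.18707 − 1 = 1.19.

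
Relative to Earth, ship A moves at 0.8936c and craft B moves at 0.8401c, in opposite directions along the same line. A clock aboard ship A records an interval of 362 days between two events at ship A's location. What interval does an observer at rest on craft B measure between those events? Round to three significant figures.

Transform ship A's velocity into craft B's frame: (0.8936 + 0.8401)/(1 + 0.8936·0.8401) = 1.7337/1.75071336, so the relative speed is 0.99028c.
At |u| = 0.99028c, γ = (1 − 0.980654)^(−1/2) = 7.1896.
The clock on ship A records proper time, so craft B measures Δt = γΔτ = 7.1896 × 362 = 2600 days.

2600 days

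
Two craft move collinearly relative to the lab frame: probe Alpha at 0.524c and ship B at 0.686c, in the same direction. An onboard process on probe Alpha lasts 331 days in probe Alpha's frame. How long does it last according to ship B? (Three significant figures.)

The velocity of probe Alpha relative to ship B is (0.524 − 0.686)c / (1 − 0.524×0.686) = −0.25291c; relative speed 0.25291c.
At |u| = 0.25291c, γ = (1 − 0.0639635)^(−1/2) = 1.0336.
Probe Alpha's interval is proper; time dilation gives Δt_B = γΔτ = 1.0336 × 331 days = 342 days.

342 days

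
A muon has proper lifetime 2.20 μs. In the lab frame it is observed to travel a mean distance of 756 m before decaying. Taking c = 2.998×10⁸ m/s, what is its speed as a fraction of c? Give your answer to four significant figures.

Lab distance = (lab lifetime)·v = γτ·βc, so βγ = d/(cτ) = 756.0/(2.998×10⁸ × 2.200×10^-6) = 1.1462.
With βγ = 1.1462: γ² = 1 + (βγ)² = 2.31377, and β = (βγ)/γ = 1.1462/1.52111 = 0.7535.

0.7535c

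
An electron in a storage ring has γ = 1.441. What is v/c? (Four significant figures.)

0.7200

β = √(1 − 1/γ²) = √(1 − 1/2.076481) = √0.518416 = 0.7200.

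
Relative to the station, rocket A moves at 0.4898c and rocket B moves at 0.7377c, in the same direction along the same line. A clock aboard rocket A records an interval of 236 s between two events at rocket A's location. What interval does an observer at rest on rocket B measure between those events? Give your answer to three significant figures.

The velocity of rocket A relative to rocket B is (0.4898 − 0.7377)c / (1 − 0.4898×0.7377) = −0.38815c; relative speed 0.38815c.
γ for this relative speed: γ = 1/√(1 − 0.15066) = 1.0851.
The clock on rocket A records proper time, so rocket B measures Δt = γΔτ = 1.0851 × 236 = 256 s.

256 s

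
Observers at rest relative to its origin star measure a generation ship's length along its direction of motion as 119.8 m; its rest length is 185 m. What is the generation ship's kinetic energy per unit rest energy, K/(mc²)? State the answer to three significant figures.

0.544

Length contraction gives γ = L₀/L = 185/119.8 = 1.54424.
K/(mc²) = γ − 1 = 1.54424 − 1 = 0.544.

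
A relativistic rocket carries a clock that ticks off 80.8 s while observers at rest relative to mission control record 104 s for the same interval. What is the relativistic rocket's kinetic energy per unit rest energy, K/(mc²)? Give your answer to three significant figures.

0.287

From Δt = γΔτ: γ = 104/80.8 = 1.28713.
Since K = (γ−1)mc², K/(mc²) = 1.28713 − 1 = 0.287.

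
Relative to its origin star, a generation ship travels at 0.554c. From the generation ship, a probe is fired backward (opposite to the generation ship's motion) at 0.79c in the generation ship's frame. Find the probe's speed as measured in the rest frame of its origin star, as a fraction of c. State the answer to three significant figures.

Relativistic velocity addition: u = (u' + v)/(1 + u'v/c²), with u' = −0.79c and v = 0.554c.
Numerator: −0.79 + 0.554 = −0.236. Denominator: 1 + (−0.79)(0.554) = 0.56234.
u = −0.236/0.56234 = −0.41967, so the speed is 0.420c.

0.420c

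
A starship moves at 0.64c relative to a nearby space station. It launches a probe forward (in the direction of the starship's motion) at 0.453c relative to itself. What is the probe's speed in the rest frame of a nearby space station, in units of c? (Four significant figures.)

In units of c, u = (u' + v)/(1 + u'v) with u' = 0.453 and v = 0.64.
Numerator: 0.453 + 0.64 = 1.093. Denominator: 1 + (0.453)(0.64) = 1.28992.
u = 1.093/1.28992 = 0.84734, so the speed is 0.8473c.

0.8473c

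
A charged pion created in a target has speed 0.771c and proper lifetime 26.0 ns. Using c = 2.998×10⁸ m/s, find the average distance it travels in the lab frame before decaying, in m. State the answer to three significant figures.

9.44 m

γ = 1/√(1 − β²) = 1/√(1 − 0.594441) = 1/√0.405559 = 1/0.636835 = 1.5703.
Lab-frame lifetime: Δt = γτ = 1.5703 × 26.0 ns = 40.828 ns.
Distance: d = vΔt = 0.771 × 2.998×10⁸ m/s × 4.0828×10^-8 s = 9.44 m.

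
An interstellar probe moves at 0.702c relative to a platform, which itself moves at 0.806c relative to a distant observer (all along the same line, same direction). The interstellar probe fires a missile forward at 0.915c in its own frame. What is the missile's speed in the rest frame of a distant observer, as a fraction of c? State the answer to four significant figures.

Compose velocities in two stages. Stage 1 (into S'): u₁ = (0.915+0.702)/(1+0.915×0.702) = 0.98458.
Stage 2 (into S): u = (0.98458+0.806)/(1+0.98458×0.806) = 0.99833, so the speed is 0.9983c.

0.9983c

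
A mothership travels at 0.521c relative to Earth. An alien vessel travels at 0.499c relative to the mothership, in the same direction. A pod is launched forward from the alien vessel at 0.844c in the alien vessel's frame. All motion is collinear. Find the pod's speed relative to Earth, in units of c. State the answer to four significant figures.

Compose velocities in two stages. Stage 1 (into S'): u₁ = (0.844+0.499)/(1+0.844×0.499) = 0.94501.
Stage 2 (into S): u = (0.94501+0.521)/(1+0.94501×0.521) = 0.98235, so the speed is 0.9823c.

0.9823c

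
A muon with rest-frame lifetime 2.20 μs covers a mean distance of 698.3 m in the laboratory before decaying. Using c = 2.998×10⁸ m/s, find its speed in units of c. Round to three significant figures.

0.727c

Let x = d/(cτ) = 698.3 m / (2.998×10⁸ m/s × 2.200×10^-6 s) = 1.0587. Since d = βγcτ, x = βγ = β/√(1−β²).
Solving: β² = x²/(1+x²) = 1.12085/2.12085 = 0.528491, so β = 0.727.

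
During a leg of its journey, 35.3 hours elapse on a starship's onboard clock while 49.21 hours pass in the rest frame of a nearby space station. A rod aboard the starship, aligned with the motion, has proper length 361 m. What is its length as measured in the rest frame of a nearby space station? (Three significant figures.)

259 m

The time-dilation ratio gives γ = 49.21/35.3 = 1.39405.
L = L₀/γ = 361/1.39405 = 259 m.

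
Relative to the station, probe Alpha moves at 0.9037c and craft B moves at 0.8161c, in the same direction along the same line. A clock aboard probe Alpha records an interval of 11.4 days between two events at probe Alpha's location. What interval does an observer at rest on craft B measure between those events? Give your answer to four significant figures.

12.09 days

Speed of probe Alpha in craft B's frame: u = (v_A − v_B)/(1 − v_A v_B/c²) = (0.9037 − 0.8161)/(1 − 0.9037×0.8161) = 0.0876/0.26249043 = 0.33373; |u| = 0.33373c.
At |u| = 0.33373c, γ = (1 − 0.111376)^(−1/2) = 1.0608.
Probe Alpha's interval is proper; time dilation gives Δt_B = γΔτ = 1.0608 × 11.4 days = 12.09 days.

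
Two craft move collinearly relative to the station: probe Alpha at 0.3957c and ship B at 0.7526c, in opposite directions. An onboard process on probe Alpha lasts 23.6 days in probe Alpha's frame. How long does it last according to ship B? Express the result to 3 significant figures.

50.6 days

Transform probe Alpha's velocity into ship B's frame: (0.3957 + 0.7526)/(1 + 0.3957·0.7526) = 1.1483/1.29780382, so the relative speed is 0.8848c.
γ for this relative speed: γ = 1/√(1 − 0.782871) = 2.1461.
Probe Alpha's interval is proper; time dilation gives Δt_B = γΔτ = 2.1461 × 23.6 days = 50.6 days.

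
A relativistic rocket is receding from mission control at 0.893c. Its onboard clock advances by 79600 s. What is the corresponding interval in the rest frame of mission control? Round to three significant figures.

γ = 1/√(1 − β²) = 1/√(1 − 0.797449) = 1/√0.202551 = 1/0.450057 = 2.2219.
The onboard clock measures proper time, so the interval in the rest frame of mission control is dilated: Δt = γ·Δτ = 2.2219 × 79600 s = 1.77×10^5 s.

1.77×10^5 s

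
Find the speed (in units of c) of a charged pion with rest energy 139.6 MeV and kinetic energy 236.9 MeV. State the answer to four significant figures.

0.9287c

K = (γ−1)mc², so γ = 1 + 236.9/139.6 = 2.697.
Then v/c = √(1 − γ⁻²) = √(1 − 0.13748) = √0.86252 = 0.9287.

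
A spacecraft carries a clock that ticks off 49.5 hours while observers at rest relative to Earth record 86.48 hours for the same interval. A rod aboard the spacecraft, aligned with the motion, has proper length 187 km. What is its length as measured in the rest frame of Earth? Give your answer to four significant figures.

107.0 km

The time-dilation ratio gives γ = 86.48/49.5 = 1.74707.
The rod contracts by the same γ: 187 km / 1.74707 = 107.0 km.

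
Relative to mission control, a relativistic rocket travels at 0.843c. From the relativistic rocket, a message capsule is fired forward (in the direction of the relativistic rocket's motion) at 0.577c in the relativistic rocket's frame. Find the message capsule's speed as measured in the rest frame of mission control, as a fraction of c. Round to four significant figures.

In units of c, u = (u' + v)/(1 + u'v) with u' = 0.577 and v = 0.843.
Numerator: 0.577 + 0.843 = 1.42. Denominator: 1 + (0.577)(0.843) = 1.486411.
u = 1.42/1.486411 = 0.95532, so the speed is 0.9553c.

0.9553c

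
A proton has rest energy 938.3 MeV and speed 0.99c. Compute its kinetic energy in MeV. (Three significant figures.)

γ = 1/√(1 − β²) = 1/√(1 − 0.9801) = 1/√0.0199 = 1/0.141067 = 7.0888.
Kinetic energy: K = (γ − 1)mc² = (7.0888 − 1) × 938.3 MeV = 6.0888 × 938.3 = 5710 MeV.

5710 MeV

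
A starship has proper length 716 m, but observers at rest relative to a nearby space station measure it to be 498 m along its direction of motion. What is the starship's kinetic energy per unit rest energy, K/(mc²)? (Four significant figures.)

γ = L₀/L = 716/498 = 1.43775.
Since K = (γ−1)mc², K/(mc²) = 1.43775 − 1 = 0.4378.

0.4378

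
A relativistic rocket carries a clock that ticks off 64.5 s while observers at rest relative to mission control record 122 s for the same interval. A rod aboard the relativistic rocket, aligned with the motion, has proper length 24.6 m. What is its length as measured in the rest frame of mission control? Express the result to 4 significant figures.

13.01 m

γ = Δt/Δτ = 122/64.5 = 1.89147.
The rod contracts by the same γ: 24.6 m / 1.89147 = 13.01 m.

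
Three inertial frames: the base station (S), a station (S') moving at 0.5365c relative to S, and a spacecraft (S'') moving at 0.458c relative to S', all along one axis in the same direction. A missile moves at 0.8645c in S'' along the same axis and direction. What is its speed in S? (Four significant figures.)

First combine the missile and spacecraft (S''→S'): u₁ = (0.8645 + 0.458)/(1 + 0.8645×0.458) = 1.3225/1.395941 = 0.94739.
Then combine with the station (S'→S): u = (0.94739 + 0.5365)/(1 + 0.94739×0.5365) = 1.48389/1.508274735 = 0.98383.

0.9838c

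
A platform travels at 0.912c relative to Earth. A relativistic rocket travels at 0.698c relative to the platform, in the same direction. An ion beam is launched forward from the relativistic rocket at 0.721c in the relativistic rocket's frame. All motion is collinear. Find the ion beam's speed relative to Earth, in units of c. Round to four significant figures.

Apply u = (u'+v)/(1+u'v) twice. Ion beam in the platform frame: (0.721+0.698)/(1+0.721·0.698) = 1.419/1.503258 = 0.94395c.
That velocity, transformed to the rest frame of Earth: (0.94395+0.912)/(1+0.94395·0.912) = 1.85595/1.8608824 = 0.99735c.

0.9973c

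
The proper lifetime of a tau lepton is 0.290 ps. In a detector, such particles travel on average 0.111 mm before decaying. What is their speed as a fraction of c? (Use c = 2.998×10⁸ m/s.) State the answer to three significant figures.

0.787c

d = βγcτ ⇒ βγ = d/(cτ) = 1.110×10^-4 m / (8.6942×10^-5 m) = 1.2767.
β = (βγ)/√(1+(βγ)²) = 1.2767/√2.62996 = 0.787.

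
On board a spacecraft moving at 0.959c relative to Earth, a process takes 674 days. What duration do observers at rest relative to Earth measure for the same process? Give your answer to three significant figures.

2380 days

With β = 0.959, γ = 1/√(1 − 0.959²) = 1/√0.080319 = 3.5285.
Time dilation: Δt = γ·Δτ = 3.5285 × 674 = 2380 days.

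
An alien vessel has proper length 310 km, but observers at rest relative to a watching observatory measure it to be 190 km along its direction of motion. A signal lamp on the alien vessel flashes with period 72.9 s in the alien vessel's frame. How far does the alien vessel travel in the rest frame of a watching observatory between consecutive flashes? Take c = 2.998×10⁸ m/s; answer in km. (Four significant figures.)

γ = L₀/L = 310/190 = 1.63158.
β = √(1 − 1/γ²) = 0.79016. Lab-frame period = γτ = 1.63158×72.9 s = 118.94 s. Distance = βc × γτ = 0.79016 × 2.998×10⁸ m/s × 118.94 s = 2.8176×10^10 m = 2.818×10^7 km.

2.818×10^7 km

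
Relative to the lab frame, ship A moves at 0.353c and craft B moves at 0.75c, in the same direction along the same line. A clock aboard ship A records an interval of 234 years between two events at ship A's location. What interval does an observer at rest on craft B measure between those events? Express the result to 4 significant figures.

Transform ship A's velocity into craft B's frame: (0.353 − 0.75)/(1 − 0.353·0.75) = −0.397/0.73525, so the relative speed is 0.53995c.
At |u| = 0.53995c, γ = (1 − 0.291546)^(−1/2) = 1.1881.
The clock on ship A records proper time, so craft B measures Δt = γΔτ = 1.1881 × 234 = 278.0 years.

278.0 years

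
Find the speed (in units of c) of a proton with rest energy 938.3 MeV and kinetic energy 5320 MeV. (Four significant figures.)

γ = 1 + K/(mc²) = 1 + 5320/938.3 = 6.6698.
β = √(1 − 1/γ²) = √(1 − 0.0224789) = √0.9775211 = 0.9887.

0.9887c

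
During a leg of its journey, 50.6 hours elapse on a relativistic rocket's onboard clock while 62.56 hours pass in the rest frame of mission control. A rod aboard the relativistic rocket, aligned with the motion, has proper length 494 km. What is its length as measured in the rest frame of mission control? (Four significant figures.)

The time-dilation ratio gives γ = 62.56/50.6 = 1.23636.
L = L₀/γ = 494/1.23636 = 399.6 km.

399.6 km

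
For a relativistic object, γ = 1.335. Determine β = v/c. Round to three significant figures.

0.662

β = √(1 − 1/γ²) = √(1 − 1/1.782225) = √0.438904 = 0.662.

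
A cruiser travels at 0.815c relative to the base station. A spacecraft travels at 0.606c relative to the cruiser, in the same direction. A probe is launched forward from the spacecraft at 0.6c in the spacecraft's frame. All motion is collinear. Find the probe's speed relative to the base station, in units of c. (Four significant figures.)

First combine the probe and spacecraft (S''→S'): u₁ = (0.6 + 0.606)/(1 + 0.6×0.606) = 1.206/1.3636 = 0.88442.
Then combine with the cruiser (S'→S): u = (0.88442 + 0.815)/(1 + 0.88442×0.815) = 1.69942/1.7208023 = 0.98757.

0.9876c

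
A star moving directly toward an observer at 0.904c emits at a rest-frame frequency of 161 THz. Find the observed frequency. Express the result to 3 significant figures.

Relativistic Doppler (source moving toward): f_obs = f_src · √((1+β)/(1−β)).
With β = 0.904: factor = √(1.904/0.096) = 4.4535.
f_obs = 161 × 4.4535 = 717 THz.

717 THz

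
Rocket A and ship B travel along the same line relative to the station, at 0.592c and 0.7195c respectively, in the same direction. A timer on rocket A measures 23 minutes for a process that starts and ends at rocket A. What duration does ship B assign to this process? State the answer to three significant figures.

Speed of rocket A in ship B's frame: u = (v_A − v_B)/(1 − v_A v_B/c²) = (0.592 − 0.7195)/(1 − 0.592×0.7195) = −0.1275/0.574056 = −0.2221; |u| = 0.2221c.
γ for this relative speed: γ = 1/√(1 − 0.0493284) = 1.0256.
Rocket A's interval is proper; time dilation gives Δt_B = γΔτ = 1.0256 × 23 minutes = 23.6 minutes.

23.6 minutes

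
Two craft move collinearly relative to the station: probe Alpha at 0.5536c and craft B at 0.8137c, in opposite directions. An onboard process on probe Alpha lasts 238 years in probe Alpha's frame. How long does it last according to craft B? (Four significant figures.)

Transform probe Alpha's velocity into craft B's frame: (0.5536 + 0.8137)/(1 + 0.5536·0.8137) = 1.3673/1.45046432, so the relative speed is 0.94266c.
γ for this relative speed: γ = 1/√(1 − 0.888608) = 2.9962.
Probe Alpha's interval is proper; time dilation gives Δt_B = γΔτ = 2.9962 × 238 years = 713.1 years.

713.1 years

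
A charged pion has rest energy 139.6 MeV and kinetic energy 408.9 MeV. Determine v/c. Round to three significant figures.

K = (γ−1)mc², so γ = 1 + 408.9/139.6 = 3.9291.
Then v/c = √(1 − γ⁻²) = √(1 − 0.064776) = √0.935224 = 0.967.

0.967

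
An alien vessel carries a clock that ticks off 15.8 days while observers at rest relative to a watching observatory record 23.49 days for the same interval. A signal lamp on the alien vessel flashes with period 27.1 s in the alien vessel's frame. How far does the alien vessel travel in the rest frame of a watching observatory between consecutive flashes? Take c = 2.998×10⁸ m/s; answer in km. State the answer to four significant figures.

8.938×10^6 km

The time-dilation ratio gives γ = 23.49/15.8 = 1.48671.
β = √(1 − 1/γ²) = 0.73998. Lab-frame period = γτ = 1.48671×27.1 s = 40.29 s. Distance = βc × γτ = 0.73998 × 2.998×10⁸ m/s × 40.29 s = 8.9382×10^9 m = 8.938×10^6 km.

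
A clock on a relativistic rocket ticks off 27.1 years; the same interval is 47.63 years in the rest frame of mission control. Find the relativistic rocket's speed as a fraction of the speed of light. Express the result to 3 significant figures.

γ = Δt/Δτ = 47.63/27.1 = 1.7576.
β = √(1 − 1/γ²) = √(1 − 0.323713) = √0.676287 = 0.822.

0.822c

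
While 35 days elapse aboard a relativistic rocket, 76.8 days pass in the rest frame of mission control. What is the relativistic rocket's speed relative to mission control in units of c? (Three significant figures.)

γ = Δt/Δτ = 76.8/35 = 2.1943.
β = √(1 − 1/γ²) = √(1 − 0.207686) = √0.792314 = 0.890.

0.890c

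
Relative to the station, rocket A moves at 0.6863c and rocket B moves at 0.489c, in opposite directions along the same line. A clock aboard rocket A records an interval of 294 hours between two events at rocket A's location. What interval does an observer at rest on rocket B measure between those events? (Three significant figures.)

Transform rocket A's velocity into rocket B's frame: (0.6863 + 0.489)/(1 + 0.6863·0.489) = 1.1753/1.3356007, so the relative speed is 0.87998c.
At |u| = 0.87998c, γ = (1 − 0.774365)^(−1/2) = 2.1052.
Rocket A's interval is proper; time dilation gives Δt_B = γΔτ = 2.1052 × 294 hours = 619 hours.

619 hours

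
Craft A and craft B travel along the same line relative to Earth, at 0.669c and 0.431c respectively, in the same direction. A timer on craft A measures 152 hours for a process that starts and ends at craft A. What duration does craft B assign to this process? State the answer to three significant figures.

161 hours

Transform craft A's velocity into craft B's frame: (0.669 − 0.431)/(1 − 0.669·0.431) = 0.238/0.711661, so the relative speed is 0.33443c.
At |u| = 0.33443c, γ = (1 − 0.111843)^(−1/2) = 1.0611.
The clock on craft A records proper time, so craft B measures Δt = γΔτ = 1.0611 × 152 = 161 hours.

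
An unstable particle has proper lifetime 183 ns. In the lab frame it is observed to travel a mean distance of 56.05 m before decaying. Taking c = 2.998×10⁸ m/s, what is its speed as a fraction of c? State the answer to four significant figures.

Lab distance = (lab lifetime)·v = γτ·βc, so βγ = d/(cτ) = 56.05/(2.998×10⁸ × 1.830×10^-7) = 1.0216.
With βγ = 1.0216: γ² = 1 + (βγ)² = 2.04367, and β = (βγ)/γ = 1.0216/1.42957 = 0.7146.

0.7146c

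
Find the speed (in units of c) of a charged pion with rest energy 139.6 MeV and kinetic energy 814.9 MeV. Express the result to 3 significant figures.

0.989c

K = (γ−1)mc², so γ = 1 + 814.9/139.6 = 6.8374.
Then v/c = √(1 − γ⁻²) = √(1 − 0.0213904) = √0.9786096 = 0.989.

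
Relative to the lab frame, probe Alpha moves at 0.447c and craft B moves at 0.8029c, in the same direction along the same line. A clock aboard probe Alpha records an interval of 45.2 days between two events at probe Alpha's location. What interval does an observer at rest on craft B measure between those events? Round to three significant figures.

54.3 days

Speed of probe Alpha in craft B's frame: u = (v_A − v_B)/(1 − v_A v_B/c²) = (0.447 − 0.8029)/(1 − 0.447×0.8029) = −0.3559/0.6411037 = −0.55514; |u| = 0.55514c.
At |u| = 0.55514c, γ = (1 − 0.30818)^(−1/2) = 1.2023.
Probe Alpha's interval is proper; time dilation gives Δt_B = γΔτ = 1.2023 × 45.2 days = 54.3 days.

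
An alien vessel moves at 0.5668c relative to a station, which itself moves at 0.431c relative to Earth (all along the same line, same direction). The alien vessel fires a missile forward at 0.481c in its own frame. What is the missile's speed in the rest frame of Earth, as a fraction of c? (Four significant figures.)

Apply u = (u'+v)/(1+u'v) twice. Missile in the station frame: (0.481+0.5668)/(1+0.481·0.5668) = 1.0478/1.2726308 = 0.82333c.
That velocity, transformed to the rest frame of Earth: (0.82333+0.431)/(1+0.82333·0.431) = 1.25433/1.35485523 = 0.9258c.

0.9258c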